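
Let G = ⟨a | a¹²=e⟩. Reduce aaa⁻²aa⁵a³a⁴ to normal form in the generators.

Multiply left to right, reducing at each step:
  a · a = a²
  (a²) · a⁻² = e
  e · a = a
  a · a⁵ = a⁶
  (a⁶) · a³ = a⁹
  (a⁹) · a⁴ = a

Answer: a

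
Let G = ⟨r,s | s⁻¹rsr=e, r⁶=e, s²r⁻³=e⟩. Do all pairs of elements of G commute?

r·s = rs but s·r = r²s⁻¹, so r·s ≠ s·r and G is not abelian.

Answer: No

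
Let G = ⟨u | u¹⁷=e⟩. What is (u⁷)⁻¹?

The order of (u⁷) is 17 (smallest k with (u⁷)ᵏ = e), so (u⁷)⁻¹ = (u⁷)¹⁶ = u¹⁰.
Check: (u⁷) · (u¹⁰) → (u⁷) · u¹⁰ = e, giving e as required.

Answer: u¹⁰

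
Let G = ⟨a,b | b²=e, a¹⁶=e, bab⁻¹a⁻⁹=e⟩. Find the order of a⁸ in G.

Compute successive powers until reaching e:
  (a⁸)¹ = a⁸, (a⁸)² = e.
The smallest positive k with (a⁸)ᵏ = e is 2.

Answer: 2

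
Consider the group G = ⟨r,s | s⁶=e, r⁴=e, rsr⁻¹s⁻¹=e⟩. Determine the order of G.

Enumerate words in the generators, reducing via the relations: the distinct elements are
  {e, r, s, rs, r², r³, s², s³, s⁴, s⁵, rs², rs³, rs⁴, rs⁵, r²s, r³s, r²s², r²s³, r²s⁴, r²s⁵, r³s², r³s³, r³s⁴, r³s⁵}.
No further products give new elements, so |G| = 24.

Answer: 24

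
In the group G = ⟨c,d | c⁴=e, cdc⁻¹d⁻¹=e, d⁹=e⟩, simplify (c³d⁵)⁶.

Compute successive powers of (c³d⁵), reducing at each step:
  (c³d⁵)²: (c³d⁵) · c³ = c²d⁵;   (c²d⁵) · d⁵ = c²d
  (c³d⁵)³: (c²d) · c³ = cd;   (cd) · d⁵ = cd⁶
  (c³d⁵)⁴: (cd⁶) · c³ = d⁶;   (d⁶) · d⁵ = d²
  (c³d⁵)⁵: (d²) · c³ = c³d²;   (c³d²) · d⁵ = c³d⁷
  (c³d⁵)⁶: (c³d⁷) · c³ = c²d⁷;   (c²d⁷) · d⁵ = c²d³

Answer: c²d³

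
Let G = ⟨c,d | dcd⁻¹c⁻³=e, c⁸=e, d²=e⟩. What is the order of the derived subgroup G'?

G' = [G, G] is generated by all commutators. The generator-pair commutators are: [c, d] = c⁶.
The subgroup they normally generate is {e, c², c⁴, c⁶}, of order 4.
Check: |G/G'| = 16/4 = 4 is the order of the abelianisation.

Answer: 4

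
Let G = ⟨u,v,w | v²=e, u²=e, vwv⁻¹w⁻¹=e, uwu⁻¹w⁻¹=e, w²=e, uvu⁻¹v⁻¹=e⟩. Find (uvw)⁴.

Compute successive powers of (uvw), reducing at each step:
  (uvw)²: (uvw) · u = vw;   (vw) · v = w;   w · w = e
  (uvw)³: e · u = u;   u · v = uv;   (uv) · w = uvw
  (uvw)⁴: (uvw) · u = vw;   (vw) · v = w;   w · w = e

Answer: e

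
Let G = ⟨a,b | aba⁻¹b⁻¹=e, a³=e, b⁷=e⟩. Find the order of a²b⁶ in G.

Compute successive powers until reaching e:
  (a²b⁶)¹ = a²b⁶, (a²b⁶)² = ab⁵, (a²b⁶)³ = b⁴, (a²b⁶)⁴ = a²b³, (a²b⁶)⁵ = ab², (a²b⁶)⁶ = b, (a²b⁶)⁷ = a², (a²b⁶)⁸ = ab⁶, (a²b⁶)⁹ = b⁵, (a²b⁶)¹⁰ = a²b⁴, (a²b⁶)¹¹ = ab³, (a²b⁶)¹² = b², (a²b⁶)¹³ = a²b, (a²b⁶)¹⁴ = a, (a²b⁶)¹⁵ = b⁶, (a²b⁶)¹⁶ = a²b⁵, (a²b⁶)¹⁷ = ab⁴, (a²b⁶)¹⁸ = b³, (a²b⁶)¹⁹ = a²b², (a²b⁶)²⁰ = ab, (a²b⁶)²¹ = e.
The smallest positive k with (a²b⁶)ᵏ = e is 21.

Answer: 21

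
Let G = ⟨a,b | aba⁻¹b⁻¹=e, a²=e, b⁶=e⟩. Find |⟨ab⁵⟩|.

|⟨ab⁵⟩| equals the order of ab⁵. Compute successive powers until reaching e:
  (ab⁵)¹ = ab⁵, (ab⁵)² = b⁴, (ab⁵)³ = ab³, (ab⁵)⁴ = b², (ab⁵)⁵ = ab, (ab⁵)⁶ = e.
The smallest positive k with (ab⁵)ᵏ = e is 6, so |⟨ab⁵⟩| = 6.

Answer: 6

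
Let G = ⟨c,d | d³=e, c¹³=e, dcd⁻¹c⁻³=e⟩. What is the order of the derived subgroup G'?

G' = [G, G] is generated by all commutators. The generator-pair commutators are: [c, d] = c¹¹.
The subgroup they normally generate is {e, c, c², c³, c⁴, c⁵, c⁶, c⁷, c⁸, c⁹, c¹⁰, c¹¹, c¹²}, of order 13.
Check: |G/G'| = 39/13 = 3 is the order of the abelianisation.

Answer: 13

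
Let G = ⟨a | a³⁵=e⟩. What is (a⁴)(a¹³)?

Compute (a⁴) · (a¹³) by multiplying left to right and reducing via the relations at each step:
  (a⁴) · a¹³ = a¹⁷

Answer: a¹⁷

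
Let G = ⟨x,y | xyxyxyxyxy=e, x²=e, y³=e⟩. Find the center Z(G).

An element z ∈ Z(G) iff z commutes with every generator.
For example e is central: e·x = x = x·e; e·y = y = y·e.
Whereas x ∉ Z(G) since x·y = xy ≠ yx = y·x.
Checking each of the 60 elements this way gives Z(G) = {e}, of order 1.

Answer: {e}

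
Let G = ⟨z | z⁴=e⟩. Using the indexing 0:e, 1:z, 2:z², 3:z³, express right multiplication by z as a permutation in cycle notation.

(0 1 2 3)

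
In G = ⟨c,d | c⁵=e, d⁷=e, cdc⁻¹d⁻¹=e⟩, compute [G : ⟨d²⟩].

First find ord(d²) by computing successive powers:
  (d²)¹ = d², (d²)² = d⁴, (d²)³ = d⁶, (d²)⁴ = d, (d²)⁵ = d³, (d²)⁶ = d⁵, (d²)⁷ = e.
So |⟨d²⟩| = ord(d²) = 7. With |G| = 35, by Lagrange [G : ⟨d²⟩] = 35/7 = 5.

Answer: 5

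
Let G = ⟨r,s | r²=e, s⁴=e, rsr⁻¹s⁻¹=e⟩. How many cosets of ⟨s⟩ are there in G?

First find ord(s) by computing successive powers:
  s¹ = s, s² = s², s³ = s³, s⁴ = e.
So |⟨s⟩| = ord(s) = 4. With |G| = 8, by Lagrange [G : ⟨s⟩] = 8/4 = 2.

Answer: 2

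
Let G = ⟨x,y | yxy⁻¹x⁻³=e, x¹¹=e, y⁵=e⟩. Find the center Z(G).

An element z ∈ Z(G) iff z commutes with every generator.
For example e is central: e·x = x = x·e; e·y = y = y·e.
Whereas x ∉ Z(G) since x·y = xy ≠ x³y = y·x.
Checking each of the 55 elements this way gives Z(G) = {e}, of order 1.

Answer: {e}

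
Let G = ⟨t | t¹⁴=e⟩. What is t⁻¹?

The order of t is 14 (smallest k with tᵏ = e), so t⁻¹ = t¹³ = t¹³.
Check: t · (t¹³) → t · t¹³ = e, giving e as required.

Answer: t¹³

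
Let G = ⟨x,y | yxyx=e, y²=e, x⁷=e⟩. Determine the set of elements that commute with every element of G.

An element z ∈ Z(G) iff z commutes with every generator.
For example e is central: e·x = x = x·e; e·y = y = y·e.
Whereas x ∉ Z(G) since x·y = xy ≠ x⁶y = y·x.
Checking each of the 14 elements this way gives Z(G) = {e}, of order 1.

Answer: {e}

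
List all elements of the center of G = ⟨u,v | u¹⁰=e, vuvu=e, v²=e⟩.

An element z ∈ Z(G) iff z commutes with every generator.
For example u⁵ is central: (u⁵)·u = u⁶ = u·(u⁵); (u⁵)·v = u⁵v = v·(u⁵).
Whereas u ∉ Z(G) since u·v = uv ≠ u⁹v = v·u.
Checking each of the 20 elements this way gives Z(G) = {e, u⁵}, of order 2.

Answer: {e, u⁵}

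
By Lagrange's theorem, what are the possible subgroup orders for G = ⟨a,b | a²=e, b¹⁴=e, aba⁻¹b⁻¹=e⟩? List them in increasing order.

|G| = 28 = 2² · 7. By Lagrange's theorem the order of any subgroup divides 28; the divisors of 28 are 1, 2, 4, 7, 14, 28.

Answer: 1, 2, 4, 7, 14, 28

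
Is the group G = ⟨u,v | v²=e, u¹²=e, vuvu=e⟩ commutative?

u·v = uv but v·u = u¹¹v, so u·v ≠ v·u and G is not abelian.

Answer: No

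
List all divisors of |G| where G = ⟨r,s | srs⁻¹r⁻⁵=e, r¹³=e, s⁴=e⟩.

|G| = 52 = 2² · 13. By Lagrange's theorem the order of any subgroup divides 52; the divisors of 52 are 1, 2, 4, 13, 26, 52.

Answer: 1, 2, 4, 13, 26, 52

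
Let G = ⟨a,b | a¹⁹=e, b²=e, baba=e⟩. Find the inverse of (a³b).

The order of (a³b) is 2 (smallest k with (a³b)ᵏ = e), so (a³b)⁻¹ = (a³b)¹ = a³b.
Check: (a³b) · (a³b) → (a³b) · a³ = b;   b · b = e, giving e as required.

Answer: a³b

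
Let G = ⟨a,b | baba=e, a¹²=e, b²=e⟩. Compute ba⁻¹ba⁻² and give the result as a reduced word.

Multiply left to right, reducing at each step:
  b · a⁻¹ = ab
  (ab) · b = a
  a · a⁻² = a¹¹

Answer: a¹¹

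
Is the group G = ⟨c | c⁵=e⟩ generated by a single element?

|G| = 5. The element c has order 5 (its powers give 5 distinct elements), so ⟨c⟩ = G and G is cyclic.

Answer: Yes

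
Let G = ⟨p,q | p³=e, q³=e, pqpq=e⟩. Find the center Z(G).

An element z ∈ Z(G) iff z commutes with every generator.
For example e is central: e·p = p = p·e; e·q = q = q·e.
Whereas p ∉ Z(G) since p·q = pq ≠ p²q² = q·p.
Checking each of the 12 elements this way gives Z(G) = {e}, of order 1.

Answer: {e}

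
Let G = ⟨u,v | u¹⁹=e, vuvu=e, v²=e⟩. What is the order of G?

Enumerate words in the generators, reducing via the relations: the distinct elements are
  {e, u, v, uv, u², u³, u⁴, u⁵, u⁶, u⁷, u⁸, u⁹, u²v, u³v, u¹², u¹³, u¹¹, u¹⁰, u¹⁴, u¹⁵, u¹⁶, u¹⁷, u¹⁸, u⁴v, u⁵v, u⁶v, u⁷v, u⁸v, u⁹v, u¹²v, u¹³v, u¹¹v, u¹⁰v, u¹⁴v, u¹⁵v, u¹⁶v, u¹⁷v, u¹⁸v}.
No further products give new elements, so |G| = 38.

Answer: 38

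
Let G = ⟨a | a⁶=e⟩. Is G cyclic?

|G| = 6. The element a has order 6 (its powers give 6 distinct elements), so ⟨a⟩ = G and G is cyclic.

Answer: Yes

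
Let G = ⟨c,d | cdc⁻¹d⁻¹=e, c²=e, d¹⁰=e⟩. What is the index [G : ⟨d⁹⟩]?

First find ord(d⁹) by computing successive powers:
  (d⁹)¹ = d⁹, (d⁹)² = d⁸, (d⁹)³ = d⁷, (d⁹)⁴ = d⁶, (d⁹)⁵ = d⁵, (d⁹)⁶ = d⁴, (d⁹)⁷ = d³, (d⁹)⁸ = d², (d⁹)⁹ = d, (d⁹)¹⁰ = e.
So |⟨d⁹⟩| = ord(d⁹) = 10. With |G| = 20, by Lagrange [G : ⟨d⁹⟩] = 20/10 = 2.

Answer: 2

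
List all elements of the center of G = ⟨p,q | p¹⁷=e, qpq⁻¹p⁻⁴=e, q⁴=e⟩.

An element z ∈ Z(G) iff z commutes with every generator.
For example e is central: e·p = p = p·e; e·q = q = q·e.
Whereas p ∉ Z(G) since p·q = pq ≠ p⁴q = q·p.
Checking each of the 68 elements this way gives Z(G) = {e}, of order 1.

Answer: {e}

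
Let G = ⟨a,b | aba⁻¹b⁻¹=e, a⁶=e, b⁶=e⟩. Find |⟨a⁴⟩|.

|⟨a⁴⟩| equals the order of a⁴. Compute successive powers until reaching e:
  (a⁴)¹ = a⁴, (a⁴)² = a², (a⁴)³ = e.
The smallest positive k with (a⁴)ᵏ = e is 3, so |⟨a⁴⟩| = 3.

Answer: 3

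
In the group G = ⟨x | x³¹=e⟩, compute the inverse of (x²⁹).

The order of (x²⁹) is 31 (smallest k with (x²⁹)ᵏ = e), so (x²⁹)⁻¹ = (x²⁹)³⁰ = x².
Check: (x²⁹) · (x²) → (x²⁹) · x² = e, giving e as required.

Answer: x²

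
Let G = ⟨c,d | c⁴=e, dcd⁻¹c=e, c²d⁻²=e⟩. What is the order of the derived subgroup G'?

G' = [G, G] is generated by all commutators. The generator-pair commutators are: [c, d] = c².
The subgroup they normally generate is {e, c²}, of order 2.
Check: |G/G'| = 8/2 = 4 is the order of the abelianisation.

Answer: 2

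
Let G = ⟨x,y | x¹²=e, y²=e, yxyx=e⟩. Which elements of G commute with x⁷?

⟨x⁷⟩ ⊆ C_G(x⁷) since powers of x⁷ commute with x⁷; so |C_G(x⁷)| ≥ |⟨x⁷⟩| = 12.
By orbit–stabilizer, |C_G(x⁷)| = |G| / |conj. class of x⁷| = 24 / 2 = 12.
The 12 elements commuting with x⁷ are {e, x, x², x³, x⁴, x⁵, x⁶, x⁷, x⁸, x⁹, x¹⁰, x¹¹}.

Answer: {e, x, x², x³, x⁴, x⁵, x⁶, x⁷, x⁸, x⁹, x¹⁰, x¹¹}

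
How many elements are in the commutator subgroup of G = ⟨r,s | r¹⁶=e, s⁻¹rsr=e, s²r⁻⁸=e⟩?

G' = [G, G] is generated by all commutators. The generator-pair commutators are: [r, s] = r².
The subgroup they normally generate is {e, r², r⁴, r⁶, r⁸, r¹⁰, r¹², r¹⁴}, of order 8.
Check: |G/G'| = 32/8 = 4 is the order of the abelianisation.

Answer: 8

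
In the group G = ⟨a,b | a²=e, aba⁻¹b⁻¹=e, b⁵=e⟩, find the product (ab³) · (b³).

Compute (ab³) · (b³) by multiplying left to right and reducing via the relations at each step:
  (ab³) · b³ = ab

Answer: ab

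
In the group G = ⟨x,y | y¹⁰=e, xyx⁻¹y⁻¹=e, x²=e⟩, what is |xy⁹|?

Compute successive powers until reaching e:
  (xy⁹)¹ = xy⁹, (xy⁹)² = y⁸, (xy⁹)³ = xy⁷, (xy⁹)⁴ = y⁶, (xy⁹)⁵ = xy⁵, (xy⁹)⁶ = y⁴, (xy⁹)⁷ = xy³, (xy⁹)⁸ = y², (xy⁹)⁹ = xy, (xy⁹)¹⁰ = e.
The smallest positive k with (xy⁹)ᵏ = e is 10.

Answer: 10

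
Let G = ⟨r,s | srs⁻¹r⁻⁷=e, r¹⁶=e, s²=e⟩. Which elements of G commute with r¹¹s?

⟨r¹¹s⟩ ⊆ C_G(r¹¹s) since powers of r¹¹s commute with r¹¹s; so |C_G(r¹¹s)| ≥ |⟨r¹¹s⟩| = 4.
By orbit–stabilizer, |C_G(r¹¹s)| = |G| / |conj. class of r¹¹s| = 32 / 8 = 4.
The 4 elements commuting with r¹¹s are {e, r⁸, r³s, r¹¹s}.

Answer: {e, r⁸, r³s, r¹¹s}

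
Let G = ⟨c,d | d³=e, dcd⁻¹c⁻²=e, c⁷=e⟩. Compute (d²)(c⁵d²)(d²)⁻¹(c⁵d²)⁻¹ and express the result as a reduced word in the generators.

[(d²), (c⁵d²)] = (d²)·(c⁵d²)·(d²)⁻¹·(c⁵d²)⁻¹.
  (d²) · (c⁵d²) = c⁶d
  (c⁶d) · d = c⁶d²
  (c⁶d²) · (c⁴d) = c

Answer: c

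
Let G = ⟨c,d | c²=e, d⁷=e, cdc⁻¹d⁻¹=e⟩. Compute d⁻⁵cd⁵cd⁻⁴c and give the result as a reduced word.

Multiply left to right, reducing at each step:
  (d²) · c = cd²
  (cd²) · d⁵ = c
  c · c = e
  e · d⁻⁴ = d³
  (d³) · c = cd³

Answer: cd³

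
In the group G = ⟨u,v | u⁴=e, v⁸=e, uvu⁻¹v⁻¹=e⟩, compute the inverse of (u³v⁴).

The order of (u³v⁴) is 4 (smallest k with (u³v⁴)ᵏ = e), so (u³v⁴)⁻¹ = (u³v⁴)³ = uv⁴.
Check: (u³v⁴) · (uv⁴) → (u³v⁴) · u = v⁴;   (v⁴) · v⁴ = e, giving e as required.

Answer: uv⁴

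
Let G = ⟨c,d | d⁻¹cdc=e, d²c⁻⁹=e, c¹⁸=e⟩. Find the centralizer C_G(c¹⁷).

⟨c¹⁷⟩ ⊆ C_G(c¹⁷) since powers of c¹⁷ commute with c¹⁷; so |C_G(c¹⁷)| ≥ |⟨c¹⁷⟩| = 18.
By orbit–stabilizer, |C_G(c¹⁷)| = |G| / |conj. class of c¹⁷| = 36 / 2 = 18.
The 18 elements commuting with c¹⁷ are {e, c, c², c³, c⁴, c⁵, c⁶, c⁷, c⁸, c⁹, c¹⁰, c¹¹, c¹², c¹³, c¹⁴, c¹⁵, c¹⁶, c¹⁷}.

Answer: {e, c, c², c³, c⁴, c⁵, c⁶, c⁷, c⁸, c⁹, c¹⁰, c¹¹, c¹², c¹³, c¹⁴, c¹⁵, c¹⁶, c¹⁷}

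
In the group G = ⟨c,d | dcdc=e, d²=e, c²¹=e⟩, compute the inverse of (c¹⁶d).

The order of (c¹⁶d) is 2 (smallest k with (c¹⁶d)ᵏ = e), so (c¹⁶d)⁻¹ = (c¹⁶d)¹ = c¹⁶d.
Check: (c¹⁶d) · (c¹⁶d) → (c¹⁶d) · c¹⁶ = d;   d · d = e, giving e as required.

Answer: c¹⁶d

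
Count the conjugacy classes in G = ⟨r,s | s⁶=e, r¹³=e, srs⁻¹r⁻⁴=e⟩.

The conjugacy classes (representative and size) are:
  [e] (size 1), [r⁴] (size 6), [r¹¹] (size 6), [r⁷s] (size 13), [r⁸s²] (size 13), [r¹²s³] (size 13), [r⁵s⁴] (size 13), [r¹¹s⁵] (size 13).
Class equation: 1 + 6 + 6 + 13 + 13 + 13 + 13 + 13 = 78 = |G|. So G has 8 conjugacy classes.

Answer: 8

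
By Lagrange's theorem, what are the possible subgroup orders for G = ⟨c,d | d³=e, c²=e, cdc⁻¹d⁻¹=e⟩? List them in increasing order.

|G| = 6 = 2 · 3. By Lagrange's theorem the order of any subgroup divides 6; the divisors of 6 are 1, 2, 3, 6.

Answer: 1, 2, 3, 6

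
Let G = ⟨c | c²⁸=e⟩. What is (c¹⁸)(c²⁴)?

Compute (c¹⁸) · (c²⁴) by multiplying left to right and reducing via the relations at each step:
  (c¹⁸) · c²⁴ = c¹⁴

Answer: c¹⁴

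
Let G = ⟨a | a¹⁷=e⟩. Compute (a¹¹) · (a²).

Compute (a¹¹) · (a²) by multiplying left to right and reducing via the relations at each step:
  (a¹¹) · a² = a¹³

Answer: a¹³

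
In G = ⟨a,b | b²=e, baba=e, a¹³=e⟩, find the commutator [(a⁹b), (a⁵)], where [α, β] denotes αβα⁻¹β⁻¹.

[(a⁹b), (a⁵)] = (a⁹b)·(a⁵)·(a⁹b)⁻¹·(a⁵)⁻¹.
  (a⁹b) · (a⁵) = a⁴b
  (a⁴b) · (a⁹b) = a⁸
  (a⁸) · (a⁸) = a³

Answer: a³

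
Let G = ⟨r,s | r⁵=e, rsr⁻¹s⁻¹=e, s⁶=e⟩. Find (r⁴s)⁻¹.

The order of (r⁴s) is 30 (smallest k with (r⁴s)ᵏ = e), so (r⁴s)⁻¹ = (r⁴s)²⁹ = rs⁵.
Check: (r⁴s) · (rs⁵) → (r⁴s) · r = s;   s · s⁵ = e, giving e as required.

Answer: rs⁵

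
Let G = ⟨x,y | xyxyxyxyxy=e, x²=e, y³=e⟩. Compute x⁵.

Compute successive powers of x, reducing at each step:
  x²: x · x = e
  x³: e · x = x
  x⁴: x · x = e
  x⁵: e · x = x

Answer: x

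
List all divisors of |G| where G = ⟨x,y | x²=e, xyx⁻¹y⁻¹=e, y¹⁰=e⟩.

|G| = 20 = 2² · 5. By Lagrange's theorem the order of any subgroup divides 20; the divisors of 20 are 1, 2, 4, 5, 10, 20.

Answer: 1, 2, 4, 5, 10, 20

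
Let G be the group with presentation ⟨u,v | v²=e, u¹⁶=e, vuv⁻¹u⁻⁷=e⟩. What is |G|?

Enumerate words in the generators, reducing via the relations: the distinct elements are
  {e, u, v, uv, u², u³, u⁴, u⁵, u⁶, u⁷, u⁸, u⁹, u²v, u³v, u¹², u¹³, u¹¹, u¹⁰, u¹⁴, u¹⁵, u⁴v, u⁵v, u⁶v, u⁷v, u⁸v, u⁹v, u¹²v, u¹³v, u¹¹v, u¹⁰v, u¹⁴v, u¹⁵v}.
No further products give new elements, so |G| = 32.

Answer: 32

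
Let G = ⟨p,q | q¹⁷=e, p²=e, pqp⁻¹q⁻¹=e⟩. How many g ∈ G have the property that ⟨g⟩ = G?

G is cyclic of order 34. An element generates G iff its order is 34, and a cyclic group of order 34 has exactly φ(34) = 16 such elements.

Answer: 16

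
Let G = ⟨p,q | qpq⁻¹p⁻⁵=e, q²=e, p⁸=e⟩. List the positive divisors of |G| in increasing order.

|G| = 16 = 2⁴. By Lagrange's theorem the order of any subgroup divides 16; the divisors of 16 are 1, 2, 4, 8, 16.

Answer: 1, 2, 4, 8, 16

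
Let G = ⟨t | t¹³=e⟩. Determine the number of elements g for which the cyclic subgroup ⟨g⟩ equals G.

G is cyclic of order 13. An element generates G iff its order is 13, and a cyclic group of order 13 has exactly φ(13) = 12 such elements.

Answer: 12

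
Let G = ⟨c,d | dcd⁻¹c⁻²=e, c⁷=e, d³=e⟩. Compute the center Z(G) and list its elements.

An element z ∈ Z(G) iff z commutes with every generator.
For example e is central: e·c = c = c·e; e·d = d = d·e.
Whereas c ∉ Z(G) since c·d = cd ≠ c²d = d·c.
Checking each of the 21 elements this way gives Z(G) = {e}, of order 1.

Answer: {e}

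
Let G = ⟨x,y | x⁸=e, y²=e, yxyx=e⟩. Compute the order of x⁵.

Compute successive powers until reaching e:
  (x⁵)¹ = x⁵, (x⁵)² = x², (x⁵)³ = x⁷, (x⁵)⁴ = x⁴, (x⁵)⁵ = x, (x⁵)⁶ = x⁶, (x⁵)⁷ = x³, (x⁵)⁸ = e.
The smallest positive k with (x⁵)ᵏ = e is 8.

Answer: 8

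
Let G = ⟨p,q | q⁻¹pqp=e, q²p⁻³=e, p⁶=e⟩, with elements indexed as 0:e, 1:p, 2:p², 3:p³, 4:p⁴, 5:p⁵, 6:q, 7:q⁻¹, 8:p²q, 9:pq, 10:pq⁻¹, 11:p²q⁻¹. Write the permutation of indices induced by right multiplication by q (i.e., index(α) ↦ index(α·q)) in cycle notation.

(0 6 3 7)(1 9 4 10)(2 8 5 11)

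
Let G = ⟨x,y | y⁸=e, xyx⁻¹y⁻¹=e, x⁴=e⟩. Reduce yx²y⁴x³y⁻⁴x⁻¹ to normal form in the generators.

Multiply left to right, reducing at each step:
  y · x² = x²y
  (x²y) · y⁴ = x²y⁵
  (x²y⁵) · x³ = xy⁵
  (xy⁵) · y⁻⁴ = xy
  (xy) · x⁻¹ = y

Answer: y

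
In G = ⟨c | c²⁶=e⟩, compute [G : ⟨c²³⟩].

First find ord(c²³) by computing successive powers:
  (c²³)¹ = c²³, (c²³)² = c²⁰, (c²³)³ = c¹⁷, (c²³)⁴ = c¹⁴, (c²³)⁵ = c¹¹, (c²³)⁶ = c⁸, (c²³)⁷ = c⁵, (c²³)⁸ = c², (c²³)⁹ = c²⁵, (c²³)¹⁰ = c²², (c²³)¹¹ = c¹⁹, (c²³)¹² = c¹⁶, (c²³)¹³ = c¹³, (c²³)¹⁴ = c¹⁰, (c²³)¹⁵ = c⁷, (c²³)¹⁶ = c⁴, (c²³)¹⁷ = c, (c²³)¹⁸ = c²⁴, (c²³)¹⁹ = c²¹, (c²³)²⁰ = c¹⁸, (c²³)²¹ = c¹⁵, (c²³)²² = c¹², (c²³)²³ = c⁹, (c²³)²⁴ = c⁶, (c²³)²⁵ = c³, (c²³)²⁶ = e.
So |⟨c²³⟩| = ord(c²³) = 26. With |G| = 26, by Lagrange [G : ⟨c²³⟩] = 26/26 = 1.

Answer: 1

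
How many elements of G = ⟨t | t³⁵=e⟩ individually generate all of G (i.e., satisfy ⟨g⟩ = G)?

G is cyclic of order 35. An element generates G iff its order is 35, and a cyclic group of order 35 has exactly φ(35) = 24 such elements.

Answer: 24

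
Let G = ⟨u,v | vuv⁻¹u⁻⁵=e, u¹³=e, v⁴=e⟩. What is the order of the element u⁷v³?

Compute successive powers until reaching e:
  (u⁷v³)¹ = u⁷v³, (u⁷v³)² = u¹¹v², (u⁷v³)³ = u⁴v, (u⁷v³)⁴ = e.
The smallest positive k with (u⁷v³)ᵏ = e is 4.

Answer: 4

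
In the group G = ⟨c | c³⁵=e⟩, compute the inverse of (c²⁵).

The order of (c²⁵) is 7 (smallest k with (c²⁵)ᵏ = e), so (c²⁵)⁻¹ = (c²⁵)⁶ = c¹⁰.
Check: (c²⁵) · (c¹⁰) → (c²⁵) · c¹⁰ = e, giving e as required.

Answer: c¹⁰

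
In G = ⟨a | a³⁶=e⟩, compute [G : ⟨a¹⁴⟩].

First find ord(a¹⁴) by computing successive powers:
  (a¹⁴)¹ = a¹⁴, (a¹⁴)² = a²⁸, (a¹⁴)³ = a⁶, (a¹⁴)⁴ = a²⁰, (a¹⁴)⁵ = a³⁴, (a¹⁴)⁶ = a¹², (a¹⁴)⁷ = a²⁶, (a¹⁴)⁸ = a⁴, (a¹⁴)⁹ = a¹⁸, (a¹⁴)¹⁰ = a³², (a¹⁴)¹¹ = a¹⁰, (a¹⁴)¹² = a²⁴, (a¹⁴)¹³ = a², (a¹⁴)¹⁴ = a¹⁶, (a¹⁴)¹⁵ = a³⁰, (a¹⁴)¹⁶ = a⁸, (a¹⁴)¹⁷ = a²², (a¹⁴)¹⁸ = e.
So |⟨a¹⁴⟩| = ord(a¹⁴) = 18. With |G| = 36, by Lagrange [G : ⟨a¹⁴⟩] = 36/18 = 2.

Answer: 2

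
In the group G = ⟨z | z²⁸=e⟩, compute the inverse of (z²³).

The order of (z²³) is 28 (smallest k with (z²³)ᵏ = e), so (z²³)⁻¹ = (z²³)²⁷ = z⁵.
Check: (z²³) · (z⁵) → (z²³) · z⁵ = e, giving e as required.

Answer: z⁵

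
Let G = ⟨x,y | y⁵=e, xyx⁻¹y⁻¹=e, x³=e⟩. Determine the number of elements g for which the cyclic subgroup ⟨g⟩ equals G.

G is cyclic of order 15. An element generates G iff its order is 15, and a cyclic group of order 15 has exactly φ(15) = 8 such elements.

Answer: 8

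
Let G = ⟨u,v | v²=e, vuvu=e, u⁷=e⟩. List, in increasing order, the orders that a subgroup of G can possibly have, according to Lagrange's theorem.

|G| = 14 = 2 · 7. By Lagrange's theorem the order of any subgroup divides 14; the divisors of 14 are 1, 2, 7, 14.

Answer: 1, 2, 7, 14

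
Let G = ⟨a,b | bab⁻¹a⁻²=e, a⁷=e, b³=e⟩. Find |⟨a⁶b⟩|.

|⟨a⁶b⟩| equals the order of a⁶b. Compute successive powers until reaching e:
  (a⁶b)¹ = a⁶b, (a⁶b)² = a⁴b², (a⁶b)³ = e.
The smallest positive k with (a⁶b)ᵏ = e is 3, so |⟨a⁶b⟩| = 3.

Answer: 3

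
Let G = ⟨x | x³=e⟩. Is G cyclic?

|G| = 3. The element x has order 3 (its powers give 3 distinct elements), so ⟨x⟩ = G and G is cyclic.

Answer: Yes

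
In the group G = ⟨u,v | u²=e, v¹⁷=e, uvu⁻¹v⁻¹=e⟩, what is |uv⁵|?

Compute successive powers until reaching e:
  (uv⁵)¹ = uv⁵, (uv⁵)² = v¹⁰, (uv⁵)³ = uv¹⁵, (uv⁵)⁴ = v³, (uv⁵)⁵ = uv⁸, (uv⁵)⁶ = v¹³, (uv⁵)⁷ = uv, (uv⁵)⁸ = v⁶, (uv⁵)⁹ = uv¹¹, (uv⁵)¹⁰ = v¹⁶, (uv⁵)¹¹ = uv⁴, (uv⁵)¹² = v⁹, (uv⁵)¹³ = uv¹⁴, (uv⁵)¹⁴ = v², (uv⁵)¹⁵ = uv⁷, (uv⁵)¹⁶ = v¹², (uv⁵)¹⁷ = u, (uv⁵)¹⁸ = v⁵, (uv⁵)¹⁹ = uv¹⁰, (uv⁵)²⁰ = v¹⁵, (uv⁵)²¹ = uv³, (uv⁵)²² = v⁸, (uv⁵)²³ = uv¹³, (uv⁵)²⁴ = v, (uv⁵)²⁵ = uv⁶, (uv⁵)²⁶ = v¹¹, (uv⁵)²⁷ = uv¹⁶, (uv⁵)²⁸ = v⁴, (uv⁵)²⁹ = uv⁹, (uv⁵)³⁰ = v¹⁴, (uv⁵)³¹ = uv², (uv⁵)³² = v⁷, (uv⁵)³³ = uv¹², (uv⁵)³⁴ = e.
The smallest positive k with (uv⁵)ᵏ = e is 34.

Answer: 34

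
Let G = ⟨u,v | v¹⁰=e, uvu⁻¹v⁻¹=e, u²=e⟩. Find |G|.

Enumerate words in the generators, reducing via the relations: the distinct elements are
  {e, u, v, uv, v², v³, v⁴, v⁵, v⁶, v⁷, v⁸, v⁹, uv², uv³, uv⁴, uv⁵, uv⁶, uv⁷, uv⁸, uv⁹}.
No further products give new elements, so |G| = 20.

Answer: 20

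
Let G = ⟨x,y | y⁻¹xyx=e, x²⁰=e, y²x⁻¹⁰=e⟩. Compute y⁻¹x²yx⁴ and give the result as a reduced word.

Multiply left to right, reducing at each step:
  (y⁻¹) · x² = x⁸y
  (x⁸y) · y = x¹⁸
  (x¹⁸) · x⁴ = x²

Answer: x²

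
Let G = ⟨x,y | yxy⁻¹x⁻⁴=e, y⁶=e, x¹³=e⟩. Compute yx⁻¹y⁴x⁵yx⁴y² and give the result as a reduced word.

Multiply left to right, reducing at each step:
  y · x⁻¹ = x⁹y
  (x⁹y) · y⁴ = x⁹y⁵
  (x⁹y⁵) · x⁵ = x⁷y⁵
  (x⁷y⁵) · y = x⁷
  (x⁷) · x⁴ = x¹¹
  (x¹¹) · y² = x¹¹y²

Answer: x¹¹y²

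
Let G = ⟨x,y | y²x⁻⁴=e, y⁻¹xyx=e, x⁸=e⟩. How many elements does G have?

Enumerate words in the generators, reducing via the relations: the distinct elements are
  {e, x, y, xy, x², x³, x⁴, x⁵, x⁶, x⁷, x²y, x³y, y⁻¹, xy⁻¹, x²y⁻¹, x³y⁻¹}.
No further products give new elements, so |G| = 16.

Answer: 16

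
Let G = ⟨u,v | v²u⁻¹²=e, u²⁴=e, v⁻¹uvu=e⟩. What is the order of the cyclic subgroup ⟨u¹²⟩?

|⟨u¹²⟩| equals the order of u¹². Compute successive powers until reaching e:
  (u¹²)¹ = u¹², (u¹²)² = e.
The smallest positive k with (u¹²)ᵏ = e is 2, so |⟨u¹²⟩| = 2.

Answer: 2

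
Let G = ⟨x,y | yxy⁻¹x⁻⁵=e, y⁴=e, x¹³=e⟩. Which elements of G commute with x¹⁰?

⟨x¹⁰⟩ ⊆ C_G(x¹⁰) since powers of x¹⁰ commute with x¹⁰; so |C_G(x¹⁰)| ≥ |⟨x¹⁰⟩| = 13.
By orbit–stabilizer, |C_G(x¹⁰)| = |G| / |conj. class of x¹⁰| = 52 / 4 = 13.
The 13 elements commuting with x¹⁰ are {e, x, x², x³, x⁴, x⁵, x⁶, x⁷, x⁸, x⁹, x¹⁰, x¹¹, x¹²}.

Answer: {e, x, x², x³, x⁴, x⁵, x⁶, x⁷, x⁸, x⁹, x¹⁰, x¹¹, x¹²}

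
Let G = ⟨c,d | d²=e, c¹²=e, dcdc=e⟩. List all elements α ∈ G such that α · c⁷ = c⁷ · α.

⟨c⁷⟩ ⊆ C_G(c⁷) since powers of c⁷ commute with c⁷; so |C_G(c⁷)| ≥ |⟨c⁷⟩| = 12.
By orbit–stabilizer, |C_G(c⁷)| = |G| / |conj. class of c⁷| = 24 / 2 = 12.
The 12 elements commuting with c⁷ are {e, c, c², c³, c⁴, c⁵, c⁶, c⁷, c⁸, c⁹, c¹⁰, c¹¹}.

Answer: {e, c, c², c³, c⁴, c⁵, c⁶, c⁷, c⁸, c⁹, c¹⁰, c¹¹}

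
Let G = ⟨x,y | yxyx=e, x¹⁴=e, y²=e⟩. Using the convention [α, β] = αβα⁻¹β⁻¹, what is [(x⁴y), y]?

[(x⁴y), y] = (x⁴y)·y·(x⁴y)⁻¹·y⁻¹.
  (x⁴y) · y = x⁴
  (x⁴) · (x⁴y) = x⁸y
  (x⁸y) · y = x⁸

Answer: x⁸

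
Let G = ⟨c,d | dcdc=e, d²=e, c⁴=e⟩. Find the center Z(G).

An element z ∈ Z(G) iff z commutes with every generator.
For example c² is central: (c²)·c = c³ = c·(c²); (c²)·d = c²d = d·(c²).
Whereas c ∉ Z(G) since c·d = cd ≠ c³d = d·c.
Checking each of the 8 elements this way gives Z(G) = {e, c²}, of order 2.

Answer: {e, c²}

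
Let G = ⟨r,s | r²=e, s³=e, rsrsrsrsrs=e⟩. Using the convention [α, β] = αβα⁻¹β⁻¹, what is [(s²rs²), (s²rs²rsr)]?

[(s²rs²), (s²rs²rsr)] = (s²rs²)·(s²rs²rsr)·(s²rs²)⁻¹·(s²rs²rsr)⁻¹.
  (s²rs²) · (s²rs²rsr) = s²rsrs²rsr
  (s²rsrs²rsr) · (srs) = srs²rsr
  (srs²rsr) · (rs²rsrs) = s²

Answer: s²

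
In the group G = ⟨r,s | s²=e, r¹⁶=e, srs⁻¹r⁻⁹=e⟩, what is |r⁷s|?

Compute successive powers until reaching e:
  (r⁷s)¹ = r⁷s, (r⁷s)² = r⁶, (r⁷s)³ = r¹³s, (r⁷s)⁴ = r¹², (r⁷s)⁵ = r³s, (r⁷s)⁶ = r², (r⁷s)⁷ = r⁹s, (r⁷s)⁸ = r⁸, (r⁷s)⁹ = r¹⁵s, (r⁷s)¹⁰ = r¹⁴, (r⁷s)¹¹ = r⁵s, (r⁷s)¹² = r⁴, (r⁷s)¹³ = r¹¹s, (r⁷s)¹⁴ = r¹⁰, (r⁷s)¹⁵ = rs, (r⁷s)¹⁶ = e.
The smallest positive k with (r⁷s)ᵏ = e is 16.

Answer: 16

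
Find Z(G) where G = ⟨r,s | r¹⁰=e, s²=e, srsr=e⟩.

An element z ∈ Z(G) iff z commutes with every generator.
For example r⁵ is central: (r⁵)·r = r⁶ = r·(r⁵); (r⁵)·s = r⁵s = s·(r⁵).
Whereas r ∉ Z(G) since r·s = rs ≠ r⁹s = s·r.
Checking each of the 20 elements this way gives Z(G) = {e, r⁵}, of order 2.

Answer: {e, r⁵}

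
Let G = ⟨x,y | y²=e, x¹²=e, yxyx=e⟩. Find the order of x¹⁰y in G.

Compute successive powers until reaching e:
  (x¹⁰y)¹ = x¹⁰y, (x¹⁰y)² = e.
The smallest positive k with (x¹⁰y)ᵏ = e is 2.

Answer: 2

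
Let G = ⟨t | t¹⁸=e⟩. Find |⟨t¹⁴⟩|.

|⟨t¹⁴⟩| equals the order of t¹⁴. Compute successive powers until reaching e:
  (t¹⁴)¹ = t¹⁴, (t¹⁴)² = t¹⁰, (t¹⁴)³ = t⁶, (t¹⁴)⁴ = t², (t¹⁴)⁵ = t¹⁶, (t¹⁴)⁶ = t¹², (t¹⁴)⁷ = t⁸, (t¹⁴)⁸ = t⁴, (t¹⁴)⁹ = e.
The smallest positive k with (t¹⁴)ᵏ = e is 9, so |⟨t¹⁴⟩| = 9.

Answer: 9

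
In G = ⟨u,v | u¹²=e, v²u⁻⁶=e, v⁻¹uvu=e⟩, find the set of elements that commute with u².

⟨u²⟩ ⊆ C_G(u²) since powers of u² commute with u²; so |C_G(u²)| ≥ |⟨u²⟩| = 6.
By orbit–stabilizer, |C_G(u²)| = |G| / |conj. class of u²| = 24 / 2 = 12.
The 12 elements commuting with u² are {e, u, u², u³, u⁴, u⁵, u⁶, u⁷, u⁸, u⁹, u¹⁰, u¹¹}.

Answer: {e, u, u², u³, u⁴, u⁵, u⁶, u⁷, u⁸, u⁹, u¹⁰, u¹¹}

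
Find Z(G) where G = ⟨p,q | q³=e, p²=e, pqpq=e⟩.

An element z ∈ Z(G) iff z commutes with every generator.
For example e is central: e·p = p = p·e; e·q = q = q·e.
Whereas p ∉ Z(G) since p·q = pq ≠ pq² = q·p.
Checking each of the 6 elements this way gives Z(G) = {e}, of order 1.

Answer: {e}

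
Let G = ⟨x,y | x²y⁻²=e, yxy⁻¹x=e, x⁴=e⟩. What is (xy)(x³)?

Compute (xy) · (x³) by multiplying left to right and reducing via the relations at each step:
  (xy) · x³ = y⁻¹

Answer: y⁻¹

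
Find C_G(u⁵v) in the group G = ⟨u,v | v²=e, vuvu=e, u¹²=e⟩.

⟨u⁵v⟩ ⊆ C_G(u⁵v) since powers of u⁵v commute with u⁵v; so |C_G(u⁵v)| ≥ |⟨u⁵v⟩| = 2.
By orbit–stabilizer, |C_G(u⁵v)| = |G| / |conj. class of u⁵v| = 24 / 6 = 4.
The 4 elements commuting with u⁵v are {e, u⁶, u¹¹v, u⁵v}.

Answer: {e, u⁶, u¹¹v, u⁵v}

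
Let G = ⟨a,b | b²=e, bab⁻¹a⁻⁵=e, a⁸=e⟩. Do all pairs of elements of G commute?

a·b = ab but b·a = a⁵b, so a·b ≠ b·a and G is not abelian.

Answer: No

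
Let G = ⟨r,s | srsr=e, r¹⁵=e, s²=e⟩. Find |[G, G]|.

G' = [G, G] is generated by all commutators. The generator-pair commutators are: [r, s] = r².
The subgroup they normally generate is {e, r, r², r³, r⁴, r⁵, r⁶, r⁷, r⁸, r⁹, r¹⁰, r¹¹, r¹², r¹³, r¹⁴}, of order 15.
Check: |G/G'| = 30/15 = 2 is the order of the abelianisation.

Answer: 15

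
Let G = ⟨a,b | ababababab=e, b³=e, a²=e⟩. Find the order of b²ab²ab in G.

Compute successive powers until reaching e:
  (b²ab²ab)¹ = b²ab²ab, (b²ab²ab)² = b²abab, (b²ab²ab)³ = e.
The smallest positive k with (b²ab²ab)ᵏ = e is 3.

Answer: 3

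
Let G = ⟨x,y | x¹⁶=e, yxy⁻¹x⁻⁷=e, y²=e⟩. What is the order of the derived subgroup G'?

G' = [G, G] is generated by all commutators. The generator-pair commutators are: [x, y] = x¹⁰.
The subgroup they normally generate is {e, x², x⁴, x⁶, x⁸, x¹⁰, x¹², x¹⁴}, of order 8.
Check: |G/G'| = 32/8 = 4 is the order of the abelianisation.

Answer: 8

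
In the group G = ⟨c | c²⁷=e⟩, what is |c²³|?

Compute successive powers until reaching e:
  (c²³)¹ = c²³, (c²³)² = c¹⁹, (c²³)³ = c¹⁵, (c²³)⁴ = c¹¹, (c²³)⁵ = c⁷, (c²³)⁶ = c³, (c²³)⁷ = c²⁶, (c²³)⁸ = c²², (c²³)⁹ = c¹⁸, (c²³)¹⁰ = c¹⁴, (c²³)¹¹ = c¹⁰, (c²³)¹² = c⁶, (c²³)¹³ = c², (c²³)¹⁴ = c²⁵, (c²³)¹⁵ = c²¹, (c²³)¹⁶ = c¹⁷, (c²³)¹⁷ = c¹³, (c²³)¹⁸ = c⁹, (c²³)¹⁹ = c⁵, (c²³)²⁰ = c, (c²³)²¹ = c²⁴, (c²³)²² = c²⁰, (c²³)²³ = c¹⁶, (c²³)²⁴ = c¹², (c²³)²⁵ = c⁸, (c²³)²⁶ = c⁴, (c²³)²⁷ = e.
The smallest positive k with (c²³)ᵏ = e is 27.

Answer: 27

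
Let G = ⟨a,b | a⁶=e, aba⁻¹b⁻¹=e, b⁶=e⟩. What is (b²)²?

Compute successive powers of (b²), reducing at each step:
  (b²)²: (b²) · b² = b⁴

Answer: b⁴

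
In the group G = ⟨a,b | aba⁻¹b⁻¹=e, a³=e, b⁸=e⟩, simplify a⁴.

Compute successive powers of a, reducing at each step:
  a²: a · a = a²
  a³: (a²) · a = e
  a⁴: e · a = a

Answer: a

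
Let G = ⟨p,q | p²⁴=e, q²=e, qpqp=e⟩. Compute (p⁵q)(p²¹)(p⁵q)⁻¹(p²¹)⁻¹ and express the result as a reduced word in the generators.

[(p⁵q), (p²¹)] = (p⁵q)·(p²¹)·(p⁵q)⁻¹·(p²¹)⁻¹.
  (p⁵q) · (p²¹) = p⁸q
  (p⁸q) · (p⁵q) = p³
  (p³) · (p³) = p⁶

Answer: p⁶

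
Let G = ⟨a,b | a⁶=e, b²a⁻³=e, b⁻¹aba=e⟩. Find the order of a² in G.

Compute successive powers until reaching e:
  (a²)¹ = a², (a²)² = a⁴, (a²)³ = e.
The smallest positive k with (a²)ᵏ = e is 3.

Answer: 3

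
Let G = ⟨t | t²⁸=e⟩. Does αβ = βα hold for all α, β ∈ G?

G has a single generator, so G is cyclic and hence abelian.

Answer: Yes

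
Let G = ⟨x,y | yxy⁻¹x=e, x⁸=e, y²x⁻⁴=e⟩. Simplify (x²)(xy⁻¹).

Compute (x²) · (xy⁻¹) by multiplying left to right and reducing via the relations at each step:
  (x²) · x = x³
  (x³) · y⁻¹ = x³y⁻¹

Answer: x³y⁻¹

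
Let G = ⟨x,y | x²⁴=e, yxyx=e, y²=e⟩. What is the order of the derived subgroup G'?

G' = [G, G] is generated by all commutators. The generator-pair commutators are: [x, y] = x².
The subgroup they normally generate is {e, x², x⁴, x⁶, x⁸, x¹⁰, x¹², x¹⁴, x¹⁶, x¹⁸, x²⁰, x²²}, of order 12.
Check: |G/G'| = 48/12 = 4 is the order of the abelianisation.

Answer: 12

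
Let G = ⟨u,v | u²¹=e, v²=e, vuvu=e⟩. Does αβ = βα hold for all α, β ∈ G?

u·v = uv but v·u = u²⁰v, so u·v ≠ v·u and G is not abelian.

Answer: No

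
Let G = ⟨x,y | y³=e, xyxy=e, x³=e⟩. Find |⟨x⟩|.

|⟨x⟩| equals the order of x. Compute successive powers until reaching e:
  x¹ = x, x² = x², x³ = e.
The smallest positive k with xᵏ = e is 3, so |⟨x⟩| = 3.

Answer: 3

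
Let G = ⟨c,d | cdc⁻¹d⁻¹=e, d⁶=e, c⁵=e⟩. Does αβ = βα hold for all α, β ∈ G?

Each pair of generators commutes: c·d = cd = d·c. Since the generators pairwise commute, every element of G commutes with every other, so G is abelian.

Answer: Yes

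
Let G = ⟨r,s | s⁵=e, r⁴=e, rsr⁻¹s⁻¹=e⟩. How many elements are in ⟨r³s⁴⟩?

|⟨r³s⁴⟩| equals the order of r³s⁴. Compute successive powers until reaching e:
  (r³s⁴)¹ = r³s⁴, (r³s⁴)² = r²s³, (r³s⁴)³ = rs², (r³s⁴)⁴ = s, (r³s⁴)⁵ = r³, (r³s⁴)⁶ = r²s⁴, (r³s⁴)⁷ = rs³, (r³s⁴)⁸ = s², (r³s⁴)⁹ = r³s, (r³s⁴)¹⁰ = r², (r³s⁴)¹¹ = rs⁴, (r³s⁴)¹² = s³, (r³s⁴)¹³ = r³s², (r³s⁴)¹⁴ = r²s, (r³s⁴)¹⁵ = r, (r³s⁴)¹⁶ = s⁴, (r³s⁴)¹⁷ = r³s³, (r³s⁴)¹⁸ = r²s², (r³s⁴)¹⁹ = rs, (r³s⁴)²⁰ = e.
The smallest positive k with (r³s⁴)ᵏ = e is 20, so |⟨r³s⁴⟩| = 20.

Answer: 20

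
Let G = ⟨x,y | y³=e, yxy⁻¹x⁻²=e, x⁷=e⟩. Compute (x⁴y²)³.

Compute successive powers of (x⁴y²), reducing at each step:
  (x⁴y²)²: (x⁴y²) · x⁴ = x⁶y²;   (x⁶y²) · y² = x⁶y
  (x⁴y²)³: (x⁶y) · x⁴ = y;   y · y² = e

Answer: e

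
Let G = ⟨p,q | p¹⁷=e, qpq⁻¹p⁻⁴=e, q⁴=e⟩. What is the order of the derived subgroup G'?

G' = [G, G] is generated by all commutators. The generator-pair commutators are: [p, q] = p¹⁴.
The subgroup they normally generate is {e, p, p², p³, p⁴, p⁵, p⁶, p⁷, p⁸, p⁹, p¹⁰, p¹¹, p¹², p¹³, p¹⁴, p¹⁵, p¹⁶}, of order 17.
Check: |G/G'| = 68/17 = 4 is the order of the abelianisation.

Answer: 17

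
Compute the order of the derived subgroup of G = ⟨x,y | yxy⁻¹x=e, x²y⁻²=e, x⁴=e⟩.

G' = [G, G] is generated by all commutators. The generator-pair commutators are: [x, y] = x².
The subgroup they normally generate is {e, x²}, of order 2.
Check: |G/G'| = 8/2 = 4 is the order of the abelianisation.

Answer: 2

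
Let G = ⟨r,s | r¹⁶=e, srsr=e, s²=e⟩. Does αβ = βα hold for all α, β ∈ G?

r·s = rs but s·r = r¹⁵s, so r·s ≠ s·r and G is not abelian.

Answer: No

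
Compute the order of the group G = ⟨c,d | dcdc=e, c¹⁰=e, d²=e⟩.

Enumerate words in the generators, reducing via the relations: the distinct elements are
  {c, d, e, cd, c², c³, c⁴, c⁵, c⁶, c⁷, c⁸, c⁹, c²d, c³d, c⁴d, c⁵d, c⁶d, c⁷d, c⁸d, c⁹d}.
No further products give new elements, so |G| = 20.

Answer: 20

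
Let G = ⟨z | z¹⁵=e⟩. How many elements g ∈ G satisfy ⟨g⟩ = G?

G is cyclic of order 15. An element generates G iff its order is 15, and a cyclic group of order 15 has exactly φ(15) = 8 such elements.

Answer: 8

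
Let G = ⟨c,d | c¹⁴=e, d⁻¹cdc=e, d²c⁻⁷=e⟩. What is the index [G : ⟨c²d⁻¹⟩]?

First find ord(c²d⁻¹) by computing successive powers:
  (c²d⁻¹)¹ = c²d⁻¹, (c²d⁻¹)² = c⁷, (c²d⁻¹)³ = c²d, (c²d⁻¹)⁴ = e.
So |⟨c²d⁻¹⟩| = ord(c²d⁻¹) = 4. With |G| = 28, by Lagrange [G : ⟨c²d⁻¹⟩] = 28/4 = 7.

Answer: 7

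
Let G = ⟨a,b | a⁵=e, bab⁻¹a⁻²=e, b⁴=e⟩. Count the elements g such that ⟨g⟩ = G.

⟨g⟩ = G would require ord(g) = |G| = 20, but the maximum element order in G is 5 < 20. So G is not cyclic and no single element generates it: the count is 0.

Answer: 0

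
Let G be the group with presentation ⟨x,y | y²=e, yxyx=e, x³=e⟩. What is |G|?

Enumerate words in the generators, reducing via the relations: the distinct elements are
  {e, x, y, xy, x², x²y}.
No further products give new elements, so |G| = 6.

Answer: 6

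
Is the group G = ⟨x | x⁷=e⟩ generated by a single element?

|G| = 7. The element x has order 7 (its powers give 7 distinct elements), so ⟨x⟩ = G and G is cyclic.

Answer: Yes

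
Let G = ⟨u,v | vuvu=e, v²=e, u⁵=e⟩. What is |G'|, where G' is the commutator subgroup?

G' = [G, G] is generated by all commutators. The generator-pair commutators are: [u, v] = u².
The subgroup they normally generate is {e, u, u², u³, u⁴}, of order 5.
Check: |G/G'| = 10/5 = 2 is the order of the abelianisation.

Answer: 5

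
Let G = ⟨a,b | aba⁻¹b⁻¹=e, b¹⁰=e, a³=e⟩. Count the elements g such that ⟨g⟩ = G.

G is cyclic of order 30. An element generates G iff its order is 30, and a cyclic group of order 30 has exactly φ(30) = 8 such elements.

Answer: 8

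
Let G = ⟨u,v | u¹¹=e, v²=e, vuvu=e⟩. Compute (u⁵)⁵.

Compute successive powers of (u⁵), reducing at each step:
  (u⁵)²: (u⁵) · u⁵ = u¹⁰
  (u⁵)³: (u¹⁰) · u⁵ = u⁴
  (u⁵)⁴: (u⁴) · u⁵ = u⁹
  (u⁵)⁵: (u⁹) · u⁵ = u³

Answer: u³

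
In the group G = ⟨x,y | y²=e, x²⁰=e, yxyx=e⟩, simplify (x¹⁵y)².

Compute successive powers of (x¹⁵y), reducing at each step:
  (x¹⁵y)²: (x¹⁵y) · x¹⁵ = y;   y · y = e

Answer: e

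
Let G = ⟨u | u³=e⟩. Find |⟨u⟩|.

|⟨u⟩| equals the order of u. Compute successive powers until reaching e:
  u¹ = u, u² = u², u³ = e.
The smallest positive k with uᵏ = e is 3, so |⟨u⟩| = 3.

Answer: 3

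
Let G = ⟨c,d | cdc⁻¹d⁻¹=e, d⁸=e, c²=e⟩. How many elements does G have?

Enumerate words in the generators, reducing via the relations: the distinct elements are
  {c, d, e, cd, d², d³, d⁴, d⁵, d⁶, d⁷, cd², cd³, cd⁴, cd⁵, cd⁶, cd⁷}.
No further products give new elements, so |G| = 16.

Answer: 16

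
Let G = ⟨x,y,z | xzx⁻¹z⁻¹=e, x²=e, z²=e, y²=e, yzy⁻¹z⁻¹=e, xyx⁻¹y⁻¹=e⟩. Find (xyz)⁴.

Compute successive powers of (xyz), reducing at each step:
  (xyz)²: (xyz) · x = yz;   (yz) · y = z;   z · z = e
  (xyz)³: e · x = x;   x · y = xy;   (xy) · z = xyz
  (xyz)⁴: (xyz) · x = yz;   (yz) · y = z;   z · z = e

Answer: e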